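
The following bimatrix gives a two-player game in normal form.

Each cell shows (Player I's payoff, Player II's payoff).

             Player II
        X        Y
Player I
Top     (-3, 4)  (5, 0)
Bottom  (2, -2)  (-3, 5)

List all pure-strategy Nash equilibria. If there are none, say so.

Player I against X: payoffs -3, 2 → best response Bottom.
Player I against Y: payoffs 5, -3 → best response Top.
Player II against Top: payoffs 4, 0 → best response X.
Player II against Bottom: payoffs -2, 5 → best response Y.
No profile is a mutual best response for all players.

There is no pure-strategy Nash equilibrium.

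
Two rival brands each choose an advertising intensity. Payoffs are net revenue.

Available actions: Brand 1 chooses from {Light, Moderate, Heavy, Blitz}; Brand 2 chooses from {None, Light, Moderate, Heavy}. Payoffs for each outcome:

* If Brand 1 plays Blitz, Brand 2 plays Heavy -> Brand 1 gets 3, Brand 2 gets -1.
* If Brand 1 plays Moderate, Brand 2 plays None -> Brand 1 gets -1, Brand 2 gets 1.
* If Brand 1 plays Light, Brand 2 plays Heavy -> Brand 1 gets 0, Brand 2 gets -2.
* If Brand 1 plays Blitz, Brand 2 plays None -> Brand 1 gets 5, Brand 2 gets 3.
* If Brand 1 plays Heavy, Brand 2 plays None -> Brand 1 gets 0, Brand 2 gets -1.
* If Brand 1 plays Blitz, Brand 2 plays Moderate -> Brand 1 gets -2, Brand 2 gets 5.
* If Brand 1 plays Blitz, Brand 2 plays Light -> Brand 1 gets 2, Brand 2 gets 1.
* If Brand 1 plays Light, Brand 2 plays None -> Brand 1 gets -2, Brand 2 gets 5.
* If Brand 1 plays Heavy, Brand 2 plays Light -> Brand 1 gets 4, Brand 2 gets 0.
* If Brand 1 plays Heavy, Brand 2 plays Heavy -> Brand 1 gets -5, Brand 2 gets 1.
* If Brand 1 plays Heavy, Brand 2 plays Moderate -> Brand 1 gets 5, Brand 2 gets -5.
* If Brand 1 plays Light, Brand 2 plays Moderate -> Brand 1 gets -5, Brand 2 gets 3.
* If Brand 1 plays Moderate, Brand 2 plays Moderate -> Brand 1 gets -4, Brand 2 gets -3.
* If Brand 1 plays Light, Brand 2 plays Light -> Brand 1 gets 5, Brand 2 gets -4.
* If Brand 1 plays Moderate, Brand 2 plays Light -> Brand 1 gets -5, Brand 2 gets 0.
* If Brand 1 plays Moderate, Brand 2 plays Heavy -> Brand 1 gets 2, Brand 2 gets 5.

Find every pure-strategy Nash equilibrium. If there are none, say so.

none

Brand 1 against None: payoffs -2, -1, 0, 5 → best response Blitz.
Brand 1 against Light: payoffs 5, -5, 4, 2 → best response Light.
Brand 1 against Moderate: payoffs -5, -4, 5, -2 → best response Heavy.
Brand 1 against Heavy: payoffs 0, 2, -5, 3 → best response Blitz.
Brand 2 against Light: payoffs 5, -4, 3, -2 → best response None.
Brand 2 against Moderate: payoffs 1, 0, -3, 5 → best response Heavy.
Brand 2 against Heavy: payoffs -1, 0, -5, 1 → best response Heavy.
Brand 2 against Blitz: payoffs 3, 1, 5, -1 → best response Moderate.
No profile is a mutual best response for all players.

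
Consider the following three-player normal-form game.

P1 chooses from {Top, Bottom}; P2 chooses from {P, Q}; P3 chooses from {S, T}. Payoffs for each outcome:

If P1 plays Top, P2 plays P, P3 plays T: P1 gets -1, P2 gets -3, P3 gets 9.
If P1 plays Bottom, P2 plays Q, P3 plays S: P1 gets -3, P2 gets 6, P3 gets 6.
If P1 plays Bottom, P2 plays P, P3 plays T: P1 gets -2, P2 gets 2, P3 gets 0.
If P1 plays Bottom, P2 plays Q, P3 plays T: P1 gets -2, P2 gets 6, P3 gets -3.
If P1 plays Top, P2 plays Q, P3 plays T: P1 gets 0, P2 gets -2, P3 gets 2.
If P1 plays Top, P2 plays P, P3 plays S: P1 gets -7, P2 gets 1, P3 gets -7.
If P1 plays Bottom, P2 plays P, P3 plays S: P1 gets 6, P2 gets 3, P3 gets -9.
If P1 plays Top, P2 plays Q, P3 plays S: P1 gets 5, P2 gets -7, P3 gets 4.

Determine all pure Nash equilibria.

There is no pure-strategy Nash equilibrium.

P1 against (P, S): payoffs -7, 6 → best response Bottom.
P1 against (P, T): payoffs -1, -2 → best response Top.
P1 against (Q, S): payoffs 5, -3 → best response Top.
P1 against (Q, T): payoffs 0, -2 → best response Top.
P2 against (Top, S): payoffs 1, -7 → best response P.
P2 against (Top, T): payoffs -3, -2 → best response Q.
P2 against (Bottom, S): payoffs 3, 6 → best response Q.
P2 against (Bottom, T): payoffs 2, 6 → best response Q.
P3 against (Top, P): payoffs -7, 9 → best response T.
P3 against (Top, Q): payoffs 4, 2 → best response S.
P3 against (Bottom, P): payoffs -9, 0 → best response T.
P3 against (Bottom, Q): payoffs 6, -3 → best response S.
No profile is a mutual best response for all players.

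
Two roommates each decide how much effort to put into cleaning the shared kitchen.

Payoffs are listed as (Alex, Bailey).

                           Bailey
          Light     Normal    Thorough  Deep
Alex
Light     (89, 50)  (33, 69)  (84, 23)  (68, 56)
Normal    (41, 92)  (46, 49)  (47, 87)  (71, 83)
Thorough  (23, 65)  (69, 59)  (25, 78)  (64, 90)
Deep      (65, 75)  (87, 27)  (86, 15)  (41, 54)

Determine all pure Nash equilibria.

This game has no pure Nash equilibrium.

Alex against Light: payoffs 89, 41, 23, 65 → best response Light.
Alex against Normal: payoffs 33, 46, 69, 87 → best response Deep.
Alex against Thorough: payoffs 84, 47, 25, 86 → best response Deep.
Alex against Deep: payoffs 68, 71, 64, 41 → best response Normal.
Bailey against Light: payoffs 50, 69, 23, 56 → best response Normal.
Bailey against Normal: payoffs 92, 49, 87, 83 → best response Light.
Bailey against Thorough: payoffs 65, 59, 78, 90 → best response Deep.
Bailey against Deep: payoffs 75, 27, 15, 54 → best response Light.
No profile is a mutual best response for all players.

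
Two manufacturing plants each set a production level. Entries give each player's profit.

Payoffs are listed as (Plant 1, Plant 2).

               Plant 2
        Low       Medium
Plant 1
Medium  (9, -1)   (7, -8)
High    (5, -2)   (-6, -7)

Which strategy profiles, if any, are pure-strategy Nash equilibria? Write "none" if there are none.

The unique pure-strategy Nash equilibrium is (Medium, Low).

Plant 1 against Low: payoffs 9, 5 → best response Medium.
Plant 1 against Medium: payoffs 7, -6 → best response Medium.
Plant 2 against Medium: payoffs -1, -8 → best response Low.
Plant 2 against High: payoffs -2, -7 → best response Low.
Mutual best responses: (Medium, Low).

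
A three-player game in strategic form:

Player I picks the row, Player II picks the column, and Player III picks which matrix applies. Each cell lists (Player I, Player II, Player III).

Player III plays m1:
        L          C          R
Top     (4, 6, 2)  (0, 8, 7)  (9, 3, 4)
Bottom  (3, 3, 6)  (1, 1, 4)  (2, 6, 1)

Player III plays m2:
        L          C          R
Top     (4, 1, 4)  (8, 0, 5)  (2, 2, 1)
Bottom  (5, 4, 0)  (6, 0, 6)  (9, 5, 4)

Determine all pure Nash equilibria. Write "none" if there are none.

Player I against (L, m1): payoffs 4, 3 → best response Top.
Player I against (L, m2): payoffs 4, 5 → best response Bottom.
Player I against (C, m1): payoffs 0, 1 → best response Bottom.
Player I against (C, m2): payoffs 8, 6 → best response Top.
Player I against (R, m1): payoffs 9, 2 → best response Top.
Player I against (R, m2): payoffs 2, 9 → best response Bottom.
Player II against (Top, m1): payoffs 6, 8, 3 → best response C.
Player II against (Top, m2): payoffs 1, 0, 2 → best response R.
Player II against (Bottom, m1): payoffs 3, 1, 6 → best response R.
Player II against (Bottom, m2): payoffs 4, 0, 5 → best response R.
Player III against (Top, L): payoffs 2, 4 → best response m2.
Player III against (Top, C): payoffs 7, 5 → best response m1.
Player III against (Top, R): payoffs 4, 1 → best response m1.
Player III against (Bottom, L): payoffs 6, 0 → best response m1.
Player III against (Bottom, C): payoffs 4, 6 → best response m2.
Player III against (Bottom, R): payoffs 1, 4 → best response m2.
Mutual best responses: (Bottom, R, m2).

The unique pure-strategy Nash equilibrium is (Bottom, R, m2).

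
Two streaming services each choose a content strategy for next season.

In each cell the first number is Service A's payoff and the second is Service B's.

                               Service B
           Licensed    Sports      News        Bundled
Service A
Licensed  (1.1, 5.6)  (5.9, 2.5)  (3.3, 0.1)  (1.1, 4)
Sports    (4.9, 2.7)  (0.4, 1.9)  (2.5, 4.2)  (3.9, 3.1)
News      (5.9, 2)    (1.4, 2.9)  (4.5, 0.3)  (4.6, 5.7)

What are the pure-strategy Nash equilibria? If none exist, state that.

(News, Bundled)

(Licensed, Licensed): Service A can switch to Sports (1.1 → 4.9). Not NE.
(Licensed, Sports): Service B can switch to Licensed (2.5 → 5.6). Not NE.
(Licensed, News): Service A can switch to News (3.3 → 4.5). Not NE.
(Licensed, Bundled): Service A can switch to Sports (1.1 → 3.9). Not NE.
(Sports, Licensed): Service A can switch to News (4.9 → 5.9). Not NE.
(Sports, Sports): Service A can switch to Licensed (0.4 → 5.9). Not NE.
(Sports, News): Service A can switch to Licensed (2.5 → 3.3). Not NE.
(Sports, Bundled): Service A can switch to News (3.9 → 4.6). Not NE.
(News, Bundled): Service A gets 4.6, best alternative 3.9; Service B gets 5.7, best alternative 2.9. No profitable deviation — NE.
(The remaining 3 profiles each have a profitable deviation by the same check.)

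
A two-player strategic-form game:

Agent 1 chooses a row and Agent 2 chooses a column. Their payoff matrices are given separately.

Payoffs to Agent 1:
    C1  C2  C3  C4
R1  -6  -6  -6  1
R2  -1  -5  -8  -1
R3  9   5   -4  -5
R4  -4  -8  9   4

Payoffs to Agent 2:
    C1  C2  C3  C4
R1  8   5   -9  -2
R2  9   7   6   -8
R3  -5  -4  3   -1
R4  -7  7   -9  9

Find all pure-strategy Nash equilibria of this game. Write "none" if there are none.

(R4, C4)

Agent 1 against C1: payoffs -6, -1, 9, -4 → best response R3.
Agent 1 against C2: payoffs -6, -5, 5, -8 → best response R3.
Agent 1 against C3: payoffs -6, -8, -4, 9 → best response R4.
Agent 1 against C4: payoffs 1, -1, -5, 4 → best response R4.
Agent 2 against R1: payoffs 8, 5, -9, -2 → best response C1.
Agent 2 against R2: payoffs 9, 7, 6, -8 → best response C1.
Agent 2 against R3: payoffs -5, -4, 3, -1 → best response C3.
Agent 2 against R4: payoffs -7, 7, -9, 9 → best response C4.
Mutual best responses: (R4, C4).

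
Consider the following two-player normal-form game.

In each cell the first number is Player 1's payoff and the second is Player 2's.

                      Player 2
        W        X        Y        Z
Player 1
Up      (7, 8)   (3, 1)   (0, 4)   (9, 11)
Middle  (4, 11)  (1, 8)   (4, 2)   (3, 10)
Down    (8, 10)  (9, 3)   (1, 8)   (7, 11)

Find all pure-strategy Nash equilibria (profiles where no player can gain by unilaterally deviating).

The unique pure-strategy Nash equilibrium is (Up, Z).

Player 1 against W: payoffs 7, 4, 8 → best response Down.
Player 1 against X: payoffs 3, 1, 9 → best response Down.
Player 1 against Y: payoffs 0, 4, 1 → best response Middle.
Player 1 against Z: payoffs 9, 3, 7 → best response Up.
Player 2 against Up: payoffs 8, 1, 4, 11 → best response Z.
Player 2 against Middle: payoffs 11, 8, 2, 10 → best response W.
Player 2 against Down: payoffs 10, 3, 8, 11 → best response Z.
Mutual best responses: (Up, Z).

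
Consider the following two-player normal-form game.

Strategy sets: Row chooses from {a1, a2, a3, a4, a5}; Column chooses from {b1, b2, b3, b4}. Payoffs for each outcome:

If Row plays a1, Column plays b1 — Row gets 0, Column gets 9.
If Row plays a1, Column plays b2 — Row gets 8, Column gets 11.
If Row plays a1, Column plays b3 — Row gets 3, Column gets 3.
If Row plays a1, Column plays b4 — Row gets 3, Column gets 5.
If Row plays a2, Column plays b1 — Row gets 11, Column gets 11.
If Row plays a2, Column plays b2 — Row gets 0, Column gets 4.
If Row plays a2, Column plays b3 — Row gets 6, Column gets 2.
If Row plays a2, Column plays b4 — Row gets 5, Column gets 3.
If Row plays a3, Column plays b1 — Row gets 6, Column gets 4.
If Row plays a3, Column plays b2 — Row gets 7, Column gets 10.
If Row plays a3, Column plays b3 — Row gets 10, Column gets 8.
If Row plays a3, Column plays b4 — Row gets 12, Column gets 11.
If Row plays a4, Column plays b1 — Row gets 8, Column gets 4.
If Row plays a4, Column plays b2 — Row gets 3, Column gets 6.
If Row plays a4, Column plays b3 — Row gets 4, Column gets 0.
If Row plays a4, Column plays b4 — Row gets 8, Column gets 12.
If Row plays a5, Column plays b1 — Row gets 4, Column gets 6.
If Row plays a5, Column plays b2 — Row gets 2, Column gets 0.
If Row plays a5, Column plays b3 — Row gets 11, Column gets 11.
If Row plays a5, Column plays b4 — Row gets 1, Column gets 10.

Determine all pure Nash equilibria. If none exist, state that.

Mark each player's best response to every combination of opponents' strategies; a profile where every player is best-responding is a pure Nash equilibrium.
Row against b1: payoffs 0, 11, 6, 8, 4 → best response a2.
Row against b2: payoffs 8, 0, 7, 3, 2 → best response a1.
Row against b3: payoffs 3, 6, 10, 4, 11 → best response a5.
Row against b4: payoffs 3, 5, 12, 8, 1 → best response a3.
Column against a1: payoffs 9, 11, 3, 5 → best response b2.
Column against a2: payoffs 11, 4, 2, 3 → best response b1.
Column against a3: payoffs 4, 10, 8, 11 → best response b4.
Column against a4: payoffs 4, 6, 0, 12 → best response b4.
Column against a5: payoffs 6, 0, 11, 10 → best response b3.
Mutual best responses: (a1, b2); (a2, b1); (a3, b4); (a5, b3).

(a1, b2) and (a2, b1) and (a3, b4) and (a5, b3)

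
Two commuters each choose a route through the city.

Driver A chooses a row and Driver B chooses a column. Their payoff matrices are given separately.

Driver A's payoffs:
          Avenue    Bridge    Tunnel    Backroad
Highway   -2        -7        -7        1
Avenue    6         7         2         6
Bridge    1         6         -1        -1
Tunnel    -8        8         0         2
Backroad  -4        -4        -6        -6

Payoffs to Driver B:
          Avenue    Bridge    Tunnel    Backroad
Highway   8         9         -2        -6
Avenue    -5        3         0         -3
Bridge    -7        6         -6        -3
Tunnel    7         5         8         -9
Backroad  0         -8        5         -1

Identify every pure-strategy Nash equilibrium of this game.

No pure-strategy Nash equilibrium.

Check each profile: it is a Nash equilibrium iff no player can strictly gain by switching unilaterally.
(Highway, Avenue): Driver A can switch to Avenue (-2 → 6). Not NE.
(Highway, Bridge): Driver A can switch to Avenue (-7 → 7). Not NE.
(Highway, Tunnel): Driver A can switch to Avenue (-7 → 2). Not NE.
(Highway, Backroad): Driver A can switch to Avenue (1 → 6). Not NE.
(Avenue, Avenue): Driver B can switch to Bridge (-5 → 3). Not NE.
(Avenue, Bridge): Driver A can switch to Tunnel (7 → 8). Not NE.
(The remaining 14 profiles each have a profitable deviation by the same check.)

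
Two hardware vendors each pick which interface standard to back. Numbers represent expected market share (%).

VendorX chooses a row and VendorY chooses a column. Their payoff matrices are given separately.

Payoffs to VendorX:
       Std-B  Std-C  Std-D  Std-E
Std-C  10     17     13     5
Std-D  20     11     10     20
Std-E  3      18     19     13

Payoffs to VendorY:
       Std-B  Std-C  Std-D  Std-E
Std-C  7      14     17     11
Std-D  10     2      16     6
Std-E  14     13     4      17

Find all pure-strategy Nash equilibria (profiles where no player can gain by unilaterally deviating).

(Std-C, Std-B): VendorX can switch to Std-D (10 → 20). Not NE.
(Std-C, Std-C): VendorX can switch to Std-E (17 → 18). Not NE.
(Std-C, Std-D): VendorX can switch to Std-E (13 → 19). Not NE.
(Std-C, Std-E): VendorX can switch to Std-D (5 → 20). Not NE.
(Std-D, Std-B): VendorY can switch to Std-D (10 → 16). Not NE.
(Std-D, Std-C): VendorX can switch to Std-C (11 → 17). Not NE.
(The remaining 6 profiles each have a profitable deviation by the same check.)

No pure-strategy Nash equilibrium.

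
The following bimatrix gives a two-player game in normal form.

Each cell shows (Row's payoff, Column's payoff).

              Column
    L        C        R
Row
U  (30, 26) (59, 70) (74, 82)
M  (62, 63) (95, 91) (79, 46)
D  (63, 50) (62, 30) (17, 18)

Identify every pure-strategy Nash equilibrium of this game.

(M, C), (D, L)

Row against L: payoffs 30, 62, 63 → best response D.
Row against C: payoffs 59, 95, 62 → best response M.
Row against R: payoffs 74, 79, 17 → best response M.
Column against U: payoffs 26, 70, 82 → best response R.
Column against M: payoffs 63, 91, 46 → best response C.
Column against D: payoffs 50, 30, 18 → best response L.
Mutual best responses: (M, C); (D, L).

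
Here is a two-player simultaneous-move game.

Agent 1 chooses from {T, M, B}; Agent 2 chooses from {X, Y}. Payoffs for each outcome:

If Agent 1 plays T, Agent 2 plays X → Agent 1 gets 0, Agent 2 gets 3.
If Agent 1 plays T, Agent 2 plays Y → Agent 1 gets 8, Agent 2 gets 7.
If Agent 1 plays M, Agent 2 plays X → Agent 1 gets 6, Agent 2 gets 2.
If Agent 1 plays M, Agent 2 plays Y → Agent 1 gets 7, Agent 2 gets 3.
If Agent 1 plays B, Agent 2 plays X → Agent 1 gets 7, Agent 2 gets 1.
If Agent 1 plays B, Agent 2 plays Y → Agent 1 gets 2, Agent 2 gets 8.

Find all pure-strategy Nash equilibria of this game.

(T, Y)

For each strategy profile, look for a profitable unilateral deviation.
(T, X): Agent 1 can switch to M (0 → 6). Not NE.
(T, Y): Agent 1 gets 8, best alternative 7; Agent 2 gets 7, best alternative 3. No profitable deviation — NE.
(M, X): Agent 1 can switch to B (6 → 7). Not NE.
(M, Y): Agent 1 can switch to T (7 → 8). Not NE.
(B, X): Agent 2 can switch to Y (1 → 8). Not NE.
(B, Y): Agent 1 can switch to T (2 → 8). Not NE.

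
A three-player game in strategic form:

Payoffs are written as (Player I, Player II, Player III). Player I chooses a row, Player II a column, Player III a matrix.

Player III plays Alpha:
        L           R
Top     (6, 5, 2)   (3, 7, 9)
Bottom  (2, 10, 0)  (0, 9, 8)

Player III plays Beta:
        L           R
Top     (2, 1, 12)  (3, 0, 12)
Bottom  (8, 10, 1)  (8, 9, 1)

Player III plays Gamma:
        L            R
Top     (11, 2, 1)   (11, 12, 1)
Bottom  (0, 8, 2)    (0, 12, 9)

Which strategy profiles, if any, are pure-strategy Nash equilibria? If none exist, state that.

This game has no pure Nash equilibrium.

Player I against (L, Alpha): payoffs 6, 2 → best response Top.
Player I against (L, Beta): payoffs 2, 8 → best response Bottom.
Player I against (L, Gamma): payoffs 11, 0 → best response Top.
Player I against (R, Alpha): payoffs 3, 0 → best response Top.
Player I against (R, Beta): payoffs 3, 8 → best response Bottom.
Player I against (R, Gamma): payoffs 11, 0 → best response Top.
Player II against (Top, Alpha): payoffs 5, 7 → best response R.
Player II against (Top, Beta): payoffs 1, 0 → best response L.
Player II against (Top, Gamma): payoffs 2, 12 → best response R.
Player II against (Bottom, Alpha): payoffs 10, 9 → best response L.
Player II against (Bottom, Beta): payoffs 10, 9 → best response L.
Player II against (Bottom, Gamma): payoffs 8, 12 → best response R.
Player III against (Top, L): payoffs 2, 12, 1 → best response Beta.
Player III against (Top, R): payoffs 9, 12, 1 → best response Beta.
Player III against (Bottom, L): payoffs 0, 1, 2 → best response Gamma.
Player III against (Bottom, R): payoffs 8, 1, 9 → best response Gamma.
No profile is a mutual best response for all players.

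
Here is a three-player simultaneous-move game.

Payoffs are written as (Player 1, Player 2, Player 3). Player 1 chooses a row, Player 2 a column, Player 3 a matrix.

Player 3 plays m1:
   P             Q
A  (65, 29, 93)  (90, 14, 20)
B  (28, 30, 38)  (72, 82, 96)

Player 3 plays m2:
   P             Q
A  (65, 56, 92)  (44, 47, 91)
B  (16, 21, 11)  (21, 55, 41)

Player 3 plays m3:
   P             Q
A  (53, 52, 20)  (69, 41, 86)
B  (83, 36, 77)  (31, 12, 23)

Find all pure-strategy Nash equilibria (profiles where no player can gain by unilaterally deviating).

Check each profile: it is a Nash equilibrium iff no player can strictly gain by switching unilaterally.
(A, P, m1): Player 1 gets 65, best alternative 28; Player 2 gets 29, best alternative 14; Player 3 gets 93, best alternative 92. No profitable deviation — NE.
(A, P, m2): Player 3 can switch to m1 (92 → 93). Not NE.
(A, P, m3): Player 1 can switch to B (53 → 83). Not NE.
(A, Q, m1): Player 2 can switch to P (14 → 29). Not NE.
(A, Q, m2): Player 2 can switch to P (47 → 56). Not NE.
(A, Q, m3): Player 2 can switch to P (41 → 52). Not NE.
(B, P, m1): Player 1 can switch to A (28 → 65). Not NE.
(B, P, m2): Player 1 can switch to A (16 → 65). Not NE.
(B, P, m3): Player 1 gets 83, best alternative 53; Player 2 gets 36, best alternative 12; Player 3 gets 77, best alternative 38. No profitable deviation — NE.
(B, Q, m1): Player 1 can switch to A (72 → 90). Not NE.
(B, Q, m2): Player 1 can switch to A (21 → 44). Not NE.
(B, Q, m3): Player 1 can switch to A (31 → 69). Not NE.

Pure-strategy Nash equilibria: (A, P, m1) and (B, P, m3)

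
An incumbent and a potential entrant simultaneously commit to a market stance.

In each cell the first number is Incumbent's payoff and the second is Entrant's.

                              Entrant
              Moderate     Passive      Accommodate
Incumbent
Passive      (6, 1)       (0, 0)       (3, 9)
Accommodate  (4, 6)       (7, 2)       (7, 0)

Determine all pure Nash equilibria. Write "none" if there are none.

Incumbent against Moderate: payoffs 6, 4 → best response Passive.
Incumbent against Passive: payoffs 0, 7 → best response Accommodate.
Incumbent against Accommodate: payoffs 3, 7 → best response Accommodate.
Entrant against Passive: payoffs 1, 0, 9 → best response Accommodate.
Entrant against Accommodate: payoffs 6, 2, 0 → best response Moderate.
No profile is a mutual best response for all players.

There is no pure-strategy Nash equilibrium.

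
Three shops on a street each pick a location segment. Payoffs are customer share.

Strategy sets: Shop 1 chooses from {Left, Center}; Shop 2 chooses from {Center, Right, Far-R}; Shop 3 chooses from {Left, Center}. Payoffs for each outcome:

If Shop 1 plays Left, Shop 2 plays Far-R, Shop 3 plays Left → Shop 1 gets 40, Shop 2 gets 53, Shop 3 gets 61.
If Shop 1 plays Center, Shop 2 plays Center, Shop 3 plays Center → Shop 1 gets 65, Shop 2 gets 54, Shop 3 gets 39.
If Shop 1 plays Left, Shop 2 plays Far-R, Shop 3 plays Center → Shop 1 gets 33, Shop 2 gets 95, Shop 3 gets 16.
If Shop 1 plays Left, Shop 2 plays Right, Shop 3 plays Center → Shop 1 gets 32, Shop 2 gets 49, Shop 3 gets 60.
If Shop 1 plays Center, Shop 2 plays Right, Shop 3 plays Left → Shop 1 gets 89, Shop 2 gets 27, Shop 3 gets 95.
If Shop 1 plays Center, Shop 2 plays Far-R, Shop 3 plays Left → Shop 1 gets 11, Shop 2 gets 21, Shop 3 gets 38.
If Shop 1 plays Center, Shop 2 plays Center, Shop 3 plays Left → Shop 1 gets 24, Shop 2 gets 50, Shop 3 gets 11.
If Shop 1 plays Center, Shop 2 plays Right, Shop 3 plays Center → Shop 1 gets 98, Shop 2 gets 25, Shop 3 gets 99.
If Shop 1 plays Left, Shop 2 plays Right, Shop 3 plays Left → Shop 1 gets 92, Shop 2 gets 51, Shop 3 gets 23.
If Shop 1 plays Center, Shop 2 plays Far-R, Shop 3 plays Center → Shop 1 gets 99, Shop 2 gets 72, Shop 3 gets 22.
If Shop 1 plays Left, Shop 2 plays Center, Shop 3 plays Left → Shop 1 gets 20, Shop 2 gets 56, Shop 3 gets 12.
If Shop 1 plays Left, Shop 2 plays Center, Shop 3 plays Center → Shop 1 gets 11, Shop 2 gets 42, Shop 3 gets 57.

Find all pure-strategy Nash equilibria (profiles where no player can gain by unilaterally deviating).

(Left, Center, Left): Shop 1 can switch to Center (20 → 24). Not NE.
(Left, Center, Center): Shop 1 can switch to Center (11 → 65). Not NE.
(Left, Right, Left): Shop 2 can switch to Center (51 → 56). Not NE.
(Left, Right, Center): Shop 1 can switch to Center (32 → 98). Not NE.
(Left, Far-R, Left): Shop 2 can switch to Center (53 → 56). Not NE.
(Left, Far-R, Center): Shop 1 can switch to Center (33 → 99). Not NE.
(Center, Center, Left): Shop 3 can switch to Center (11 → 39). Not NE.
(Center, Center, Center): Shop 2 can switch to Far-R (54 → 72). Not NE.
(Center, Right, Left): Shop 1 can switch to Left (89 → 92). Not NE.
(Center, Right, Center): Shop 2 can switch to Center (25 → 54). Not NE.
(Center, Far-R, Left): Shop 1 can switch to Left (11 → 40). Not NE.
(Center, Far-R, Center): Shop 3 can switch to Left (22 → 38). Not NE.

There is no pure-strategy Nash equilibrium.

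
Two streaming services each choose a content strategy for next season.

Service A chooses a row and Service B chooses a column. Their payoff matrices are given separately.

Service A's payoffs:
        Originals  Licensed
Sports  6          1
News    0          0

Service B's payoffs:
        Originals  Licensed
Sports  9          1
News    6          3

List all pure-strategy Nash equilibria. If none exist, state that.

The unique pure-strategy Nash equilibrium is (Sports, Originals).

(Sports, Originals): Service A gets 6, best alternative 0; Service B gets 9, best alternative 1. No profitable deviation — NE.
(Sports, Licensed): Service B can switch to Originals (1 → 9). Not NE.
(News, Originals): Service A can switch to Sports (0 → 6). Not NE.
(News, Licensed): Service A can switch to Sports (0 → 1). Not NE.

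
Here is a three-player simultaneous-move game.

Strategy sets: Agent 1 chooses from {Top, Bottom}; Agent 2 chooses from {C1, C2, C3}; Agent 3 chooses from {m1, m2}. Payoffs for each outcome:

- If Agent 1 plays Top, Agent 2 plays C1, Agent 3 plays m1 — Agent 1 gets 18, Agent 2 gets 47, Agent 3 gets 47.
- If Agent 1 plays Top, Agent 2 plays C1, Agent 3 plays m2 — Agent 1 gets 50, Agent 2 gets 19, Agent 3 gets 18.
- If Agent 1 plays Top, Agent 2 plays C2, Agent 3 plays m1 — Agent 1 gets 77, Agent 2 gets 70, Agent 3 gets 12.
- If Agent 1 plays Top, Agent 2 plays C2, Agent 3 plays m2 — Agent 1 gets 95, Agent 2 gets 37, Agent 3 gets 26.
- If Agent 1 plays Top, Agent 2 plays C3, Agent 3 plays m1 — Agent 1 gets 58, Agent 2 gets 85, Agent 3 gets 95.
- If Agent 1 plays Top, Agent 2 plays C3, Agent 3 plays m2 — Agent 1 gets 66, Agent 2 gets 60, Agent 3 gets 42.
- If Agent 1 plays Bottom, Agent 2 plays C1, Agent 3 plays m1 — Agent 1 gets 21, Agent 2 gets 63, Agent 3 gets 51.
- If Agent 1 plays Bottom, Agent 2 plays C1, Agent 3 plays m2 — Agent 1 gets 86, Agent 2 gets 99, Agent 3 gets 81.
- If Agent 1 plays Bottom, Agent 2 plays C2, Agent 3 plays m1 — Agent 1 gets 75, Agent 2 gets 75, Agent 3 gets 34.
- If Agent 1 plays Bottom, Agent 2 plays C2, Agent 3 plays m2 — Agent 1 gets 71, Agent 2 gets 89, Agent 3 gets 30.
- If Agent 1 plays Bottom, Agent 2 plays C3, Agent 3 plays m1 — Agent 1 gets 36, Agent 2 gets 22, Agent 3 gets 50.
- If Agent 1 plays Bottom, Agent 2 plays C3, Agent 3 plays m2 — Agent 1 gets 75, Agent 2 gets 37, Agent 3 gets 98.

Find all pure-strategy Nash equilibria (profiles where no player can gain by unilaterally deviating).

Pure-strategy Nash equilibria: (Top, C3, m1) and (Bottom, C1, m2)

Mark each player's best response to every combination of opponents' strategies; a profile where every player is best-responding is a pure Nash equilibrium.
Agent 1 against (C1, m1): payoffs 18, 21 → best response Bottom.
Agent 1 against (C1, m2): payoffs 50, 86 → best response Bottom.
Agent 1 against (C2, m1): payoffs 77, 75 → best response Top.
Agent 1 against (C2, m2): payoffs 95, 71 → best response Top.
Agent 1 against (C3, m1): payoffs 58, 36 → best response Top.
Agent 1 against (C3, m2): payoffs 66, 75 → best response Bottom.
Agent 2 against (Top, m1): payoffs 47, 70, 85 → best response C3.
Agent 2 against (Top, m2): payoffs 19, 37, 60 → best response C3.
Agent 2 against (Bottom, m1): payoffs 63, 75, 22 → best response C2.
Agent 2 against (Bottom, m2): payoffs 99, 89, 37 → best response C1.
Agent 3 against (Top, C1): payoffs 47, 18 → best response m1.
Agent 3 against (Top, C2): payoffs 12, 26 → best response m2.
Agent 3 against (Top, C3): payoffs 95, 42 → best response m1.
Agent 3 against (Bottom, C1): payoffs 51, 81 → best response m2.
Agent 3 against (Bottom, C2): payoffs 34, 30 → best response m1.
Agent 3 against (Bottom, C3): payoffs 50, 98 → best response m2.
Mutual best responses: (Top, C3, m1); (Bottom, C1, m2).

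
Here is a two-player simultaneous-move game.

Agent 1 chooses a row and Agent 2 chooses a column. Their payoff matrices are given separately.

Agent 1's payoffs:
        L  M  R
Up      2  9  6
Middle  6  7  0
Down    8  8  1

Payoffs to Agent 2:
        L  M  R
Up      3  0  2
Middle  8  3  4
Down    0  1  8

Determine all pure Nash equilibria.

Agent 1 against L: payoffs 2, 6, 8 → best response Down.
Agent 1 against M: payoffs 9, 7, 8 → best response Up.
Agent 1 against R: payoffs 6, 0, 1 → best response Up.
Agent 2 against Up: payoffs 3, 0, 2 → best response L.
Agent 2 against Middle: payoffs 8, 3, 4 → best response L.
Agent 2 against Down: payoffs 0, 1, 8 → best response R.
No profile is a mutual best response for all players.

none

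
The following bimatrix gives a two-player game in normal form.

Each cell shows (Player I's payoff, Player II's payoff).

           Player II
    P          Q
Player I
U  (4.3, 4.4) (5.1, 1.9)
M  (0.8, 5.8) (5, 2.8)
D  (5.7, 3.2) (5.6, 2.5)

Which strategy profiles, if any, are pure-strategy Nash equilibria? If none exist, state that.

The unique pure-strategy Nash equilibrium is (D, P).

(U, P): Player I can switch to D (4.3 → 5.7). Not NE.
(U, Q): Player I can switch to D (5.1 → 5.6). Not NE.
(M, P): Player I can switch to U (0.8 → 4.3). Not NE.
(M, Q): Player I can switch to U (5 → 5.1). Not NE.
(D, P): Player I gets 5.7, best alternative 4.3; Player II gets 3.2, best alternative 2.5. No profitable deviation — NE.
(D, Q): Player II can switch to P (2.5 → 3.2). Not NE.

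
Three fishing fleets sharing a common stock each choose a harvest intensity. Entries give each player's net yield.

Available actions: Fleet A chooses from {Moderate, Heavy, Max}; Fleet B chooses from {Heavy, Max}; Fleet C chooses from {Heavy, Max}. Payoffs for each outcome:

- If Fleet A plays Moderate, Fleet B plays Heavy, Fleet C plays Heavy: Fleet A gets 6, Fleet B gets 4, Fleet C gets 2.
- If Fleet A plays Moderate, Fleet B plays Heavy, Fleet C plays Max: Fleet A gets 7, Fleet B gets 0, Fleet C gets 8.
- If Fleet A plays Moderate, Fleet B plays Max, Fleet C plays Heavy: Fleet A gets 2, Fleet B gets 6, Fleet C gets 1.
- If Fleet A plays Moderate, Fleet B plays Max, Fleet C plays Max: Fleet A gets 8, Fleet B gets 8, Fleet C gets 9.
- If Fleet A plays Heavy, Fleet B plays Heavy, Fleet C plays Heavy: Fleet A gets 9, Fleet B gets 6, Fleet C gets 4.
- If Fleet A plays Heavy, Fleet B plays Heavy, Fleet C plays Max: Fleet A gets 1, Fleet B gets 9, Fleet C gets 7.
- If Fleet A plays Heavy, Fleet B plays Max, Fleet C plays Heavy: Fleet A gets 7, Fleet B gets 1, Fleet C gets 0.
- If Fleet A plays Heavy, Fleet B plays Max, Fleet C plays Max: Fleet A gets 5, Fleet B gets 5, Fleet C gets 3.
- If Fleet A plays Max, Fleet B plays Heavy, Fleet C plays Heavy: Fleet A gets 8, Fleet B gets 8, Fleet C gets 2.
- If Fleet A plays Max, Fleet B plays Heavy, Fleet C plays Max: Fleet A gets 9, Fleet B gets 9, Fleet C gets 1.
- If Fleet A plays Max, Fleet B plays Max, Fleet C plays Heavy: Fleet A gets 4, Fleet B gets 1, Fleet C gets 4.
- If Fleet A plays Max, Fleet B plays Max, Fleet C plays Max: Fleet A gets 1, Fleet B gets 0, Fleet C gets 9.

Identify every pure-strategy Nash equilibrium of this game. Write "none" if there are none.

Pure NE: (Moderate, Max, Max)

Fleet A against (Heavy, Heavy): payoffs 6, 9, 8 → best response Heavy.
Fleet A against (Heavy, Max): payoffs 7, 1, 9 → best response Max.
Fleet A against (Max, Heavy): payoffs 2, 7, 4 → best response Heavy.
Fleet A against (Max, Max): payoffs 8, 5, 1 → best response Moderate.
Fleet B against (Moderate, Heavy): payoffs 4, 6 → best response Max.
Fleet B against (Moderate, Max): payoffs 0, 8 → best response Max.
Fleet B against (Heavy, Heavy): payoffs 6, 1 → best response Heavy.
Fleet B against (Heavy, Max): payoffs 9, 5 → best response Heavy.
Fleet B against (Max, Heavy): payoffs 8, 1 → best response Heavy.
Fleet B against (Max, Max): payoffs 9, 0 → best response Heavy.
Fleet C against (Moderate, Heavy): payoffs 2, 8 → best response Max.
Fleet C against (Moderate, Max): payoffs 1, 9 → best response Max.
Fleet C against (Heavy, Heavy): payoffs 4, 7 → best response Max.
Fleet C against (Heavy, Max): payoffs 0, 3 → best response Max.
Fleet C against (Max, Heavy): payoffs 2, 1 → best response Heavy.
Fleet C against (Max, Max): payoffs 4, 9 → best response Max.
Mutual best responses: (Moderate, Max, Max).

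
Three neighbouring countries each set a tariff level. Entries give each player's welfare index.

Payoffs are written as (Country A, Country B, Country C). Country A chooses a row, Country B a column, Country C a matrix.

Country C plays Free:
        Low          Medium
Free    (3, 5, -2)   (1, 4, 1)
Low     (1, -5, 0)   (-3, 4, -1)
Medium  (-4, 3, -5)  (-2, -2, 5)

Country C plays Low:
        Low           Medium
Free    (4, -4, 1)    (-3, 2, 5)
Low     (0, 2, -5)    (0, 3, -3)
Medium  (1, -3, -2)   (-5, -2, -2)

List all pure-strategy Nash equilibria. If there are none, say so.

none

Country A against (Low, Free): payoffs 3, 1, -4 → best response Free.
Country A against (Low, Low): payoffs 4, 0, 1 → best response Free.
Country A against (Medium, Free): payoffs 1, -3, -2 → best response Free.
Country A against (Medium, Low): payoffs -3, 0, -5 → best response Low.
Country B against (Free, Free): payoffs 5, 4 → best response Low.
Country B against (Free, Low): payoffs -4, 2 → best response Medium.
Country B against (Low, Free): payoffs -5, 4 → best response Medium.
Country B against (Low, Low): payoffs 2, 3 → best response Medium.
Country B against (Medium, Free): payoffs 3, -2 → best response Low.
Country B against (Medium, Low): payoffs -3, -2 → best response Medium.
Country C against (Free, Low): payoffs -2, 1 → best response Low.
Country C against (Free, Medium): payoffs 1, 5 → best response Low.
Country C against (Low, Low): payoffs 0, -5 → best response Free.
Country C against (Low, Medium): payoffs -1, -3 → best response Free.
Country C against (Medium, Low): payoffs -5, -2 → best response Low.
Country C against (Medium, Medium): payoffs 5, -2 → best response Free.
No profile is a mutual best response for all players.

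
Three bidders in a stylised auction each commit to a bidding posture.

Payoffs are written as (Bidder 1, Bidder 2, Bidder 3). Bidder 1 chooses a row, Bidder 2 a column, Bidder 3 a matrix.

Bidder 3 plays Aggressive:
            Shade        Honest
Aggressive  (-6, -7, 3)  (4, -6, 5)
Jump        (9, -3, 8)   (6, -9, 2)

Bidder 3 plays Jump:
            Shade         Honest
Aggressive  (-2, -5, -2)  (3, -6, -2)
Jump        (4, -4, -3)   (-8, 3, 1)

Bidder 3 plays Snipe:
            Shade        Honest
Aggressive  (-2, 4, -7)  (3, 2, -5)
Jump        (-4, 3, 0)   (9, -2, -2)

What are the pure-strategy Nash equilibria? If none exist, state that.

(Aggressive, Shade, Aggressive): Bidder 1 can switch to Jump (-6 → 9). Not NE.
(Aggressive, Shade, Jump): Bidder 1 can switch to Jump (-2 → 4). Not NE.
(Aggressive, Shade, Snipe): Bidder 3 can switch to Aggressive (-7 → 3). Not NE.
(Aggressive, Honest, Aggressive): Bidder 1 can switch to Jump (4 → 6). Not NE.
(Aggressive, Honest, Jump): Bidder 2 can switch to Shade (-6 → -5). Not NE.
(Aggressive, Honest, Snipe): Bidder 1 can switch to Jump (3 → 9). Not NE.
(Jump, Shade, Aggressive): Bidder 1 gets 9, best alternative -6; Bidder 2 gets -3, best alternative -9; Bidder 3 gets 8, best alternative 0. No profitable deviation — NE.
(The remaining 5 profiles each have a profitable deviation by the same check.)

(Jump, Shade, Aggressive)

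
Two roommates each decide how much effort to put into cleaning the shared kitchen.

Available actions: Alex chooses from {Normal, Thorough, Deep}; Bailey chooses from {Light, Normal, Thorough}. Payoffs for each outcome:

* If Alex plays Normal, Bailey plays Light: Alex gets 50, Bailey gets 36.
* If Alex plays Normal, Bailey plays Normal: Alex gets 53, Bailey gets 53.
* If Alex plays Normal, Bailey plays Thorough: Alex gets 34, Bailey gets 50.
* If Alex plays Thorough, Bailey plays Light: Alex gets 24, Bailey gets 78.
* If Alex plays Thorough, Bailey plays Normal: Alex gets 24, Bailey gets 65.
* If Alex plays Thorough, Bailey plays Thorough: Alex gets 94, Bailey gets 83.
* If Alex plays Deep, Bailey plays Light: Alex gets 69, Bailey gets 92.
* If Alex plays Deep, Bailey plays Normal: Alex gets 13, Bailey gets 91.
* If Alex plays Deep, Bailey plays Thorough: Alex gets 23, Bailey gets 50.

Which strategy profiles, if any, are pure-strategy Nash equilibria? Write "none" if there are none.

(Normal, Light): Alex can switch to Deep (50 → 69). Not NE.
(Normal, Normal): Alex gets 53, best alternative 24; Bailey gets 53, best alternative 50. No profitable deviation — NE.
(Normal, Thorough): Alex can switch to Thorough (34 → 94). Not NE.
(Thorough, Light): Alex can switch to Normal (24 → 50). Not NE.
(Thorough, Normal): Alex can switch to Normal (24 → 53). Not NE.
(Thorough, Thorough): Alex gets 94, best alternative 34; Bailey gets 83, best alternative 78. No profitable deviation — NE.
(Deep, Light): Alex gets 69, best alternative 50; Bailey gets 92, best alternative 91. No profitable deviation — NE.
(Deep, Normal): Alex can switch to Normal (13 → 53). Not NE.
(Deep, Thorough): Alex can switch to Normal (23 → 34). Not NE.

(Normal, Normal), (Thorough, Thorough), (Deep, Light)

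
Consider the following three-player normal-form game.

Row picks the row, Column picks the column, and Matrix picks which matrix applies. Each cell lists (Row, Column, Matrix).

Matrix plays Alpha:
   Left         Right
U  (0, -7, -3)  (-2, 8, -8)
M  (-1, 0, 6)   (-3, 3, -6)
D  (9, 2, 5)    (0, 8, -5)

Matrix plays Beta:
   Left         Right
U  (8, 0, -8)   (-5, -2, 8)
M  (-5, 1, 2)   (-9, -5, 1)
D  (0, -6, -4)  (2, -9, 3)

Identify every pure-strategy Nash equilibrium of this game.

Row against (Left, Alpha): payoffs 0, -1, 9 → best response D.
Row against (Left, Beta): payoffs 8, -5, 0 → best response U.
Row against (Right, Alpha): payoffs -2, -3, 0 → best response D.
Row against (Right, Beta): payoffs -5, -9, 2 → best response D.
Column against (U, Alpha): payoffs -7, 8 → best response Right.
Column against (U, Beta): payoffs 0, -2 → best response Left.
Column against (M, Alpha): payoffs 0, 3 → best response Right.
Column against (M, Beta): payoffs 1, -5 → best response Left.
Column against (D, Alpha): payoffs 2, 8 → best response Right.
Column against (D, Beta): payoffs -6, -9 → best response Left.
Matrix against (U, Left): payoffs -3, -8 → best response Alpha.
Matrix against (U, Right): payoffs -8, 8 → best response Beta.
Matrix against (M, Left): payoffs 6, 2 → best response Alpha.
Matrix against (M, Right): payoffs -6, 1 → best response Beta.
Matrix against (D, Left): payoffs 5, -4 → best response Alpha.
Matrix against (D, Right): payoffs -5, 3 → best response Beta.
No profile is a mutual best response for all players.

This game has no pure Nash equilibrium.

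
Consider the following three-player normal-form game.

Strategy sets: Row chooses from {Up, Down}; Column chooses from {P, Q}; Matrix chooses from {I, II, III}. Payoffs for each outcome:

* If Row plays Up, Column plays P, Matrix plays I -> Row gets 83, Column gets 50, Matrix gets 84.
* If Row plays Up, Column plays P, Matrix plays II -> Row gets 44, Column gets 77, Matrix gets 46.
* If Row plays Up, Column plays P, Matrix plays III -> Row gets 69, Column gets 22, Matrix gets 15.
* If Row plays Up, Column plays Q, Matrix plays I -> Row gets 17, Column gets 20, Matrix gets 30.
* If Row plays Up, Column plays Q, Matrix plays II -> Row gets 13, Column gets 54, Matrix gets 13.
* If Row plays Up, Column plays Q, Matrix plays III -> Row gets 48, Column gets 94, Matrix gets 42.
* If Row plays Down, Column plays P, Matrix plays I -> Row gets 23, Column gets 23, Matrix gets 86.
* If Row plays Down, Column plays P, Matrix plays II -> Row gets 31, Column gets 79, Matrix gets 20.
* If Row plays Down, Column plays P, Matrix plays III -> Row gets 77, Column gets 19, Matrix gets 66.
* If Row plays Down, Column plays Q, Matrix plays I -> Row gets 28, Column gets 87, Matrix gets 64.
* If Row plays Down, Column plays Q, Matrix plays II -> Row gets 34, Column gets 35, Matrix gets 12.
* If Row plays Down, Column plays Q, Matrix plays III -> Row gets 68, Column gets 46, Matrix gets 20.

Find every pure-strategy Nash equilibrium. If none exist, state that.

(Up, P, I): Row gets 83, best alternative 23; Column gets 50, best alternative 20; Matrix gets 84, best alternative 46. No profitable deviation — NE.
(Up, P, II): Matrix can switch to I (46 → 84). Not NE.
(Up, P, III): Row can switch to Down (69 → 77). Not NE.
(Up, Q, I): Row can switch to Down (17 → 28). Not NE.
(Up, Q, II): Row can switch to Down (13 → 34). Not NE.
(Up, Q, III): Row can switch to Down (48 → 68). Not NE.
(Down, P, I): Row can switch to Up (23 → 83). Not NE.
(Down, Q, I): Row gets 28, best alternative 17; Column gets 87, best alternative 23; Matrix gets 64, best alternative 20. No profitable deviation — NE.
(The remaining 4 profiles each have a profitable deviation by the same check.)

The pure Nash equilibria are (Up, P, I), (Down, Q, I).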